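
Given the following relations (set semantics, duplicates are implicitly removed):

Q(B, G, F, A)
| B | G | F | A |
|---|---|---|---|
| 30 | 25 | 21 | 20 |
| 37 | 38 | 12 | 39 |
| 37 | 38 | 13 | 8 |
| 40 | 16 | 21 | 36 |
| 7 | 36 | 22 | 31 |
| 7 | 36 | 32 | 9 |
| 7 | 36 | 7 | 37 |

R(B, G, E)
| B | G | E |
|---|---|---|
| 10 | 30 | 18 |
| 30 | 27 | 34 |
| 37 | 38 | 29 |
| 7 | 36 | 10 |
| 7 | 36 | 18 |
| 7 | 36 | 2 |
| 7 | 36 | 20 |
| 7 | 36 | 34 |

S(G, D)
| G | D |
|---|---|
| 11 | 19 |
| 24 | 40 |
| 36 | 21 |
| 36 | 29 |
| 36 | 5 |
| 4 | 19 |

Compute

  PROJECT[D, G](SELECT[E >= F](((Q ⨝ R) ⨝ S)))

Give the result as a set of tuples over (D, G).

Joining Q and R on B, G yields {(37, 38, 12, 39, 29), (37, 38, 13, 8, 29), (7, 36, 22, 31, 10), (7, 36, 22, 31, 18), (7, 36, 22, 31, 2), (7, 36, 22, 31, 20), (7, 36, 22, 31, 34), (7, 36, 32, 9, 10), (7, 36, 32, 9, 18), (7, 36, 32, 9, 2), (7, 36, 32, 9, 20), (7, 36, 32, 9, 34), (7, 36, 7, 37, 10), (7, 36, 7, 37, 18), (7, 36, 7, 37, 2), (7, 36, 7, 37, 20), (7, 36, 7, 37, 34)}.
Joining (Q ⨝ R) and S on G yields {(7, 36, 22, 31, 10, 21), (7, 36, 22, 31, 10, 29), (7, 36, 22, 31, 10, 5), (7, 36, 22, 31, 18, 21), (7, 36, 22, 31, 18, 29), (7, 36, 22, 31, 18, 5), (7, 36, 22, 31, 2, 21), (7, 36, 22, 31, 2, 29), (7, 36, 22, 31, 2, 5), (7, 36, 22, 31, 20, 21), (7, 36, 22, 31, 20, 29), (7, 36, 22, 31, 20, 5), (7, 36, 22, 31, 34, 21), (7, 36, 22, 31, 34, 29), (7, 36, 22, 31, 34, 5), (7, 36, 32, 9, 10, 21), (7, 36, 32, 9, 10, 29), (7, 36, 32, 9, 10, 5), (7, 36, 32, 9, 18, 21), (7, 36, 32, 9, 18, 29), (7, 36, 32, 9, 18, 5), (7, 36, 32, 9, 2, 21), (7, 36, 32, 9, 2, 29), (7, 36, 32, 9, 2, 5), (7, 36, 32, 9, 20, 21), (7, 36, 32, 9, 20, 29), (7, 36, 32, 9, 20, 5), (7, 36, 32, 9, 34, 21), (7, 36, 32, 9, 34, 29), (7, 36, 32, 9, 34, 5), (7, 36, 7, 37, 10, 21), (7, 36, 7, 37, 10, 29), (7, 36, 7, 37, 10, 5), (7, 36, 7, 37, 18, 21), (7, 36, 7, 37, 18, 29), (7, 36, 7, 37, 18, 5), (7, 36, 7, 37, 2, 21), (7, 36, 7, 37, 2, 29), (7, 36, 7, 37, 2, 5), (7, 36, 7, 37, 20, 21), (7, 36, 7, 37, 20, 29), (7, 36, 7, 37, 20, 5), (7, 36, 7, 37, 34, 21), (7, 36, 7, 37, 34, 29), (7, 36, 7, 37, 34, 5)}.
Selection E >= F: {(7, 36, 22, 31, 34, 21), (7, 36, 22, 31, 34, 29), (7, 36, 22, 31, 34, 5), (7, 36, 32, 9, 34, 21), (7, 36, 32, 9, 34, 29), (7, 36, 32, 9, 34, 5), (7, 36, 7, 37, 10, 21), (7, 36, 7, 37, 10, 29), (7, 36, 7, 37, 10, 5), (7, 36, 7, 37, 18, 21), (7, 36, 7, 37, 18, 29), (7, 36, 7, 37, 18, 5), (7, 36, 7, 37, 20, 21), (7, 36, 7, 37, 20, 29), (7, 36, 7, 37, 20, 5), (7, 36, 7, 37, 34, 21), (7, 36, 7, 37, 34, 29), (7, 36, 7, 37, 34, 5)}
π[D, G]: project onto (D, G) (15 duplicate(s) eliminated) → {(21, 36), (29, 36), (5, 36)}

{(21, 36), (29, 36), (5, 36)}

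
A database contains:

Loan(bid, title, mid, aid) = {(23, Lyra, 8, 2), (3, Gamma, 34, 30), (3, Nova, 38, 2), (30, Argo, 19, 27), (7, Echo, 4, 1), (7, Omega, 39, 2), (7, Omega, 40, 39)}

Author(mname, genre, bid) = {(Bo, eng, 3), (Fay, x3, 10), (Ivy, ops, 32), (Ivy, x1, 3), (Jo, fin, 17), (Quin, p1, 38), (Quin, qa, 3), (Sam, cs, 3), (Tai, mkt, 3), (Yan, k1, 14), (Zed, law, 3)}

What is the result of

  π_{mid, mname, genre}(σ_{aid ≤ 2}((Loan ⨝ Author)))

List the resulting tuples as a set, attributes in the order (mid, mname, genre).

{(38, Bo, eng), (38, Ivy, x1), (38, Quin, qa), (38, Sam, cs), (38, Tai, mkt), (38, Zed, law)}

Natural join on bid: {(3, Gamma, 34, 30, Bo, eng), (3, Gamma, 34, 30, Ivy, x1), (3, Gamma, 34, 30, Quin, qa), (3, Gamma, 34, 30, Sam, cs), (3, Gamma, 34, 30, Tai, mkt), (3, Gamma, 34, 30, Zed, law), (3, Nova, 38, 2, Bo, eng), (3, Nova, 38, 2, Ivy, x1), (3, Nova, 38, 2, Quin, qa), (3, Nova, 38, 2, Sam, cs), (3, Nova, 38, 2, Tai, mkt), (3, Nova, 38, 2, Zed, law)}
σ[aid ≤ 2]: keep tuples satisfying aid ≤ 2 → {(3, Nova, 38, 2, Bo, eng), (3, Nova, 38, 2, Ivy, x1), (3, Nova, 38, 2, Quin, qa), (3, Nova, 38, 2, Sam, cs), (3, Nova, 38, 2, Tai, mkt), (3, Nova, 38, 2, Zed, law)}
Projecting to mid, mname, genre: {(38, Bo, eng), (38, Ivy, x1), (38, Quin, qa), (38, Sam, cs), (38, Tai, mkt), (38, Zed, law)}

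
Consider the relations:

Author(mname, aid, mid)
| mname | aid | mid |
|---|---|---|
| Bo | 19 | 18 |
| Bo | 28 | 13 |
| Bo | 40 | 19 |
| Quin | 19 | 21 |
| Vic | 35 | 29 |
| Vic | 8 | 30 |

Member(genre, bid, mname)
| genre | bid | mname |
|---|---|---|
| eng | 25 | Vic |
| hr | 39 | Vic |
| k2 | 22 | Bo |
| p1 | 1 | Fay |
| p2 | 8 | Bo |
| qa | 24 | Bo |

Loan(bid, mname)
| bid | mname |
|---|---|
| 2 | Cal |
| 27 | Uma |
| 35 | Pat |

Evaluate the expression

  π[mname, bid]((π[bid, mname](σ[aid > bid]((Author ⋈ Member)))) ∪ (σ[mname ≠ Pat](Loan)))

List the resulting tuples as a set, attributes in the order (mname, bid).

{(Bo, 22), (Bo, 24), (Bo, 8), (Cal, 2), (Uma, 27), (Vic, 25)}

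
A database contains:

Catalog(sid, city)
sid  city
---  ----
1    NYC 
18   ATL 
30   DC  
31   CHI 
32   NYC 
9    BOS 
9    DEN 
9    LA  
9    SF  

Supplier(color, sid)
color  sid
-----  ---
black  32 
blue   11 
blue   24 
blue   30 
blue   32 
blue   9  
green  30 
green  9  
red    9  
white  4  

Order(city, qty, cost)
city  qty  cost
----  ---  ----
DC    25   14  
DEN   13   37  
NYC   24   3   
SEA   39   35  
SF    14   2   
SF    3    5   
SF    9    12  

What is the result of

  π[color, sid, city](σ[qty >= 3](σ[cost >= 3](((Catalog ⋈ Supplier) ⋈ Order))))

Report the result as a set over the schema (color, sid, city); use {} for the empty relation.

{(black, 32, NYC), (blue, 30, DC), (blue, 32, NYC), (blue, 9, DEN), (blue, 9, SF), (green, 30, DC), (green, 9, DEN), (green, 9, SF), (red, 9, DEN), (red, 9, SF)}

Natural join on sid: {(30, DC, blue), (30, DC, green), (32, NYC, black), (32, NYC, blue), (9, BOS, blue), (9, BOS, green), (9, BOS, red), (9, DEN, blue), (9, DEN, green), (9, DEN, red), (9, LA, blue), (9, LA, green), (9, LA, red), (9, SF, blue), (9, SF, green), (9, SF, red)}
Natural join on city: {(30, DC, blue, 25, 14), (30, DC, green, 25, 14), (32, NYC, black, 24, 3), (32, NYC, blue, 24, 3), (9, DEN, blue, 13, 37), (9, DEN, green, 13, 37), (9, DEN, red, 13, 37), (9, SF, blue, 14, 2), (9, SF, blue, 3, 5), (9, SF, blue, 9, 12), (9, SF, green, 14, 2), (9, SF, green, 3, 5), (9, SF, green, 9, 12), (9, SF, red, 14, 2), (9, SF, red, 3, 5), (9, SF, red, 9, 12)}
Apply σ_{cost >= 3}; surviving tuples: {(30, DC, blue, 25, 14), (30, DC, green, 25, 14), (32, NYC, black, 24, 3), (32, NYC, blue, 24, 3), (9, DEN, blue, 13, 37), (9, DEN, green, 13, 37), (9, DEN, red, 13, 37), (9, SF, blue, 3, 5), (9, SF, blue, 9, 12), (9, SF, green, 3, 5), (9, SF, green, 9, 12), (9, SF, red, 3, 5), (9, SF, red, 9, 12)}
Apply σ_{qty >= 3}; surviving tuples: {(30, DC, blue, 25, 14), (30, DC, green, 25, 14), (32, NYC, black, 24, 3), (32, NYC, blue, 24, 3), (9, DEN, blue, 13, 37), (9, DEN, green, 13, 37), (9, DEN, red, 13, 37), (9, SF, blue, 3, 5), (9, SF, blue, 9, 12), (9, SF, green, 3, 5), (9, SF, green, 9, 12), (9, SF, red, 3, 5), (9, SF, red, 9, 12)}
Projecting to color, sid, city (3 duplicate(s) eliminated): {(black, 32, NYC), (blue, 30, DC), (blue, 32, NYC), (blue, 9, DEN), (blue, 9, SF), (green, 30, DC), (green, 9, DEN), (green, 9, SF), (red, 9, DEN), (red, 9, SF)}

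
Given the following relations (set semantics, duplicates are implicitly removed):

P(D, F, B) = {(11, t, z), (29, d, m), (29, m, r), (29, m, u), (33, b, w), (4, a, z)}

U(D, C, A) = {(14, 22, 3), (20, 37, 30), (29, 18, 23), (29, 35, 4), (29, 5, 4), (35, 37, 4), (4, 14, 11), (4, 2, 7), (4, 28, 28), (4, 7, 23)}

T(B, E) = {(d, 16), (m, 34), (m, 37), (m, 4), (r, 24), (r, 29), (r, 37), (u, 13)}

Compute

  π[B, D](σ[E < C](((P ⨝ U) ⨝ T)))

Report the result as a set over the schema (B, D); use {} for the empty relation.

Natural join on D: {(29, d, m, 18, 23), (29, d, m, 35, 4), (29, d, m, 5, 4), (29, m, r, 18, 23), (29, m, r, 35, 4), (29, m, r, 5, 4), (29, m, u, 18, 23), (29, m, u, 35, 4), (29, m, u, 5, 4), (4, a, z, 14, 11), (4, a, z, 2, 7), (4, a, z, 28, 28), (4, a, z, 7, 23)}
Natural join on B: {(29, d, m, 18, 23, 34), (29, d, m, 18, 23, 37), (29, d, m, 18, 23, 4), (29, d, m, 35, 4, 34), (29, d, m, 35, 4, 37), (29, d, m, 35, 4, 4), (29, d, m, 5, 4, 34), (29, d, m, 5, 4, 37), (29, d, m, 5, 4, 4), (29, m, r, 18, 23, 24), (29, m, r, 18, 23, 29), (29, m, r, 18, 23, 37), (29, m, r, 35, 4, 24), (29, m, r, 35, 4, 29), (29, m, r, 35, 4, 37), (29, m, r, 5, 4, 24), (29, m, r, 5, 4, 29), (29, m, r, 5, 4, 37), (29, m, u, 18, 23, 13), (29, m, u, 35, 4, 13), (29, m, u, 5, 4, 13)}
Selection E < C: {(29, d, m, 18, 23, 4), (29, d, m, 35, 4, 34), (29, d, m, 35, 4, 4), (29, d, m, 5, 4, 4), (29, m, r, 35, 4, 24), (29, m, r, 35, 4, 29), (29, m, u, 18, 23, 13), (29, m, u, 35, 4, 13)}
Keep only column(s) B, D (5 duplicate(s) eliminated): {(m, 29), (r, 29), (u, 29)}

{(m, 29), (r, 29), (u, 29)}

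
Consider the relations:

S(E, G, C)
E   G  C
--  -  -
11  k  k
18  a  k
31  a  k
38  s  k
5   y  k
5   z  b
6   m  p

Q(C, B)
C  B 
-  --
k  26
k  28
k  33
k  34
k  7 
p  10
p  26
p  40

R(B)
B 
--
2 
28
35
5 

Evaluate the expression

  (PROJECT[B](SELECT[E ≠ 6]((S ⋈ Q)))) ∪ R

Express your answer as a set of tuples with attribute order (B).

S ⋈ Q (natural join on C): {(11, k, k, 26), (11, k, k, 28), (11, k, k, 33), (11, k, k, 34), (11, k, k, 7), (18, a, k, 26), (18, a, k, 28), (18, a, k, 33), (18, a, k, 34), (18, a, k, 7), (31, a, k, 26), (31, a, k, 28), (31, a, k, 33), (31, a, k, 34), (31, a, k, 7), (38, s, k, 26), (38, s, k, 28), (38, s, k, 33), (38, s, k, 34), (38, s, k, 7), (5, y, k, 26), (5, y, k, 28), (5, y, k, 33), (5, y, k, 34), (5, y, k, 7), (6, m, p, 10), (6, m, p, 26), (6, m, p, 40)}
Filtering on E ≠ 6 leaves {(11, k, k, 26), (11, k, k, 28), (11, k, k, 33), (11, k, k, 34), (11, k, k, 7), (18, a, k, 26), (18, a, k, 28), (18, a, k, 33), (18, a, k, 34), (18, a, k, 7), (31, a, k, 26), (31, a, k, 28), (31, a, k, 33), (31, a, k, 34), (31, a, k, 7), (38, s, k, 26), (38, s, k, 28), (38, s, k, 33), (38, s, k, 34), (38, s, k, 7), (5, y, k, 26), (5, y, k, 28), (5, y, k, 33), (5, y, k, 34), (5, y, k, 7)}.
Keep only column(s) B (20 duplicate(s) eliminated): {26, 28, 33, 34, 7}
Set union of the two operands is {2, 26, 28, 33, 34, 35, 5, 7}.

{2, 26, 28, 33, 34, 35, 5, 7}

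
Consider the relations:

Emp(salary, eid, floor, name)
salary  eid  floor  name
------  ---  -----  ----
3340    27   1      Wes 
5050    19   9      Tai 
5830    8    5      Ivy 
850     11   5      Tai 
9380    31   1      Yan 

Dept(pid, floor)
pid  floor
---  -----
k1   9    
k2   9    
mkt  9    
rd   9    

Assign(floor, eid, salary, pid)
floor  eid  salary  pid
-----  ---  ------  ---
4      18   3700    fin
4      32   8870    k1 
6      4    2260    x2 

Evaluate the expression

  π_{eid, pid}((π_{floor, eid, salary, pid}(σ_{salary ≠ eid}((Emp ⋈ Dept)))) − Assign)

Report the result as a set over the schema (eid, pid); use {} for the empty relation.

Natural join on floor: {(5050, 19, 9, Tai, k1), (5050, 19, 9, Tai, k2), (5050, 19, 9, Tai, mkt), (5050, 19, 9, Tai, rd)}
Selection salary ≠ eid: {(5050, 19, 9, Tai, k1), (5050, 19, 9, Tai, k2), (5050, 19, 9, Tai, mkt), (5050, 19, 9, Tai, rd)}
π_{floor, eid, salary, pid} gives {(9, 19, 5050, k1), (9, 19, 5050, k2), (9, 19, 5050, mkt), (9, 19, 5050, rd)}.
Difference: {(9, 19, 5050, k1), (9, 19, 5050, k2), (9, 19, 5050, mkt), (9, 19, 5050, rd)} with {(4, 18, 3700, fin), (4, 32, 8870, k1), (6, 4, 2260, x2)} → {(9, 19, 5050, k1), (9, 19, 5050, k2), (9, 19, 5050, mkt), (9, 19, 5050, rd)}
π_{eid, pid} gives {(19, k1), (19, k2), (19, mkt), (19, rd)}.

{(19, k1), (19, k2), (19, mkt), (19, rd)}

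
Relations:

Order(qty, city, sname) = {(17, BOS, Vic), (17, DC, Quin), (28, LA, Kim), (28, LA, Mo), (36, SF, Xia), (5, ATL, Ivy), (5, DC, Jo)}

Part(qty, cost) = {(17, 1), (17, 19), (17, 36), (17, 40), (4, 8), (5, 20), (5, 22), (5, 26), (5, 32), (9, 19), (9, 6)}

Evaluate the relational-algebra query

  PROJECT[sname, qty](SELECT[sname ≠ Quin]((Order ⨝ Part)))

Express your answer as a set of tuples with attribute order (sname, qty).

{(Ivy, 5), (Jo, 5), (Vic, 17)}

Natural join on qty: {(17, BOS, Vic, 1), (17, BOS, Vic, 19), (17, BOS, Vic, 36), (17, BOS, Vic, 40), (17, DC, Quin, 1), (17, DC, Quin, 19), (17, DC, Quin, 36), (17, DC, Quin, 40), (5, ATL, Ivy, 20), (5, ATL, Ivy, 22), (5, ATL, Ivy, 26), (5, ATL, Ivy, 32), (5, DC, Jo, 20), (5, DC, Jo, 22), (5, DC, Jo, 26), (5, DC, Jo, 32)}
Filtering on sname ≠ Quin leaves {(17, BOS, Vic, 1), (17, BOS, Vic, 19), (17, BOS, Vic, 36), (17, BOS, Vic, 40), (5, ATL, Ivy, 20), (5, ATL, Ivy, 22), (5, ATL, Ivy, 26), (5, ATL, Ivy, 32), (5, DC, Jo, 20), (5, DC, Jo, 22), (5, DC, Jo, 26), (5, DC, Jo, 32)}.
π[sname, qty]: project onto (sname, qty) (9 duplicate(s) eliminated) → {(Ivy, 5), (Jo, 5), (Vic, 17)}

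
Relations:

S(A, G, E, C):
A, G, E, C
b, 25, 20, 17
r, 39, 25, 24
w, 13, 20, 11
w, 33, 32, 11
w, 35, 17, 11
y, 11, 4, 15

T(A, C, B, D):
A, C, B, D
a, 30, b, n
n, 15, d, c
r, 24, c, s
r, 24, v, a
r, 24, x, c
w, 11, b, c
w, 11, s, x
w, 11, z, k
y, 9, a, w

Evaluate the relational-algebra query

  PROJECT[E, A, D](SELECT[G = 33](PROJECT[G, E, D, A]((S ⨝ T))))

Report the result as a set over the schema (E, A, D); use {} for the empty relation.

Joining S and T on A, C yields {(r, 39, 25, 24, c, s), (r, 39, 25, 24, v, a), (r, 39, 25, 24, x, c), (w, 13, 20, 11, b, c), (w, 13, 20, 11, s, x), (w, 13, 20, 11, z, k), (w, 33, 32, 11, b, c), (w, 33, 32, 11, s, x), (w, 33, 32, 11, z, k), (w, 35, 17, 11, b, c), (w, 35, 17, 11, s, x), (w, 35, 17, 11, z, k)}.
Keep only column(s) G, E, D, A: {(13, 20, c, w), (13, 20, k, w), (13, 20, x, w), (33, 32, c, w), (33, 32, k, w), (33, 32, x, w), (35, 17, c, w), (35, 17, k, w), (35, 17, x, w), (39, 25, a, r), (39, 25, c, r), (39, 25, s, r)}
Filtering on G = 33 leaves {(33, 32, c, w), (33, 32, k, w), (33, 32, x, w)}.
Keep only column(s) E, A, D: {(32, w, c), (32, w, k), (32, w, x)}

{(32, w, c), (32, w, k), (32, w, x)}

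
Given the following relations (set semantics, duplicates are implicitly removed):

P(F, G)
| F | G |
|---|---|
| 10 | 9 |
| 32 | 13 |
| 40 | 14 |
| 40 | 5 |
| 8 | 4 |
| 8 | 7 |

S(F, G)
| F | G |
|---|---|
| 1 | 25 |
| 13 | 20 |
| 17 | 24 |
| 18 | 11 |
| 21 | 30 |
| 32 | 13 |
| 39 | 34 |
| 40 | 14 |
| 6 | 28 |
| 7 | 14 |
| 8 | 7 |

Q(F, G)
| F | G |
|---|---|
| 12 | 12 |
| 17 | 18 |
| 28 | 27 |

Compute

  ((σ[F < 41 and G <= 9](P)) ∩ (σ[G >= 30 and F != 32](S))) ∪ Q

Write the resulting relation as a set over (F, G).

{(12, 12), (17, 18), (28, 27)}

Selection F < 41 and G <= 9: {(10, 9), (40, 5), (8, 4), (8, 7)}
Selection G >= 30 and F != 32: {(21, 30), (39, 34)}
Set intersection of the two operands is {}.
Set union of the two operands is {(12, 12), (17, 18), (28, 27)}.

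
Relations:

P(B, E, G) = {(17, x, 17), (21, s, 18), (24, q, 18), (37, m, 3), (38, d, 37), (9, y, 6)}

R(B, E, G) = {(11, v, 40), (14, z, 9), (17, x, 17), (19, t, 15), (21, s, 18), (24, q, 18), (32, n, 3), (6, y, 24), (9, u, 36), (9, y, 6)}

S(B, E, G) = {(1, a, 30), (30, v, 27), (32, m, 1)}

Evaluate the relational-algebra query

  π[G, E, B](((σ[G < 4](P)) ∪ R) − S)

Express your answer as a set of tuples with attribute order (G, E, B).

{(15, t, 19), (17, x, 17), (18, q, 24), (18, s, 21), (24, y, 6), (3, m, 37), (3, n, 32), (36, u, 9), (40, v, 11), (6, y, 9), (9, z, 14)}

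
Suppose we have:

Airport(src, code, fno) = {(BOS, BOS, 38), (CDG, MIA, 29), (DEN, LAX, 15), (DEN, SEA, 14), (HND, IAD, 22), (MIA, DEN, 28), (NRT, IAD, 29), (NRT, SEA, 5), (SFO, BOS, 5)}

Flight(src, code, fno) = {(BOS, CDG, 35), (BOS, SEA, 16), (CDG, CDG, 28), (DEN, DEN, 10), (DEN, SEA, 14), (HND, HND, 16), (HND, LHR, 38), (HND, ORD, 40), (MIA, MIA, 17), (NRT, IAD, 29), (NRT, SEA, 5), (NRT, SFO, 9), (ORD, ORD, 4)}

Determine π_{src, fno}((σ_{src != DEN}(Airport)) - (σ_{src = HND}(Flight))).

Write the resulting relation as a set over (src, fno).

{(BOS, 38), (CDG, 29), (HND, 22), (MIA, 28), (NRT, 29), (NRT, 5), (SFO, 5)}

σ[src != DEN]: keep tuples satisfying src != DEN → {(BOS, BOS, 38), (CDG, MIA, 29), (HND, IAD, 22), (MIA, DEN, 28), (NRT, IAD, 29), (NRT, SEA, 5), (SFO, BOS, 5)}
σ[src = HND]: keep tuples satisfying src = HND → {(HND, HND, 16), (HND, LHR, 38), (HND, ORD, 40)}
Difference: {(BOS, BOS, 38), (CDG, MIA, 29), (HND, IAD, 22), (MIA, DEN, 28), (NRT, IAD, 29), (NRT, SEA, 5), (SFO, BOS, 5)} with {(HND, HND, 16), (HND, LHR, 38), (HND, ORD, 40)} → {(BOS, BOS, 38), (CDG, MIA, 29), (HND, IAD, 22), (MIA, DEN, 28), (NRT, IAD, 29), (NRT, SEA, 5), (SFO, BOS, 5)}
π_{src, fno} gives {(BOS, 38), (CDG, 29), (HND, 22), (MIA, 28), (NRT, 29), (NRT, 5), (SFO, 5)}.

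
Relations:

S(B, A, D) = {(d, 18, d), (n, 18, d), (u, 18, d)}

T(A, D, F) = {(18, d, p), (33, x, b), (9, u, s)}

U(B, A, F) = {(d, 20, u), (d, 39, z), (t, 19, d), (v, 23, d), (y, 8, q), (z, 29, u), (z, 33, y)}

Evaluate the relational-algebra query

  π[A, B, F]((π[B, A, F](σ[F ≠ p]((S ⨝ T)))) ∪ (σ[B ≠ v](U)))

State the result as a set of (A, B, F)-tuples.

Natural join on A, D: {(d, 18, d, p), (n, 18, d, p), (u, 18, d, p)}
Apply σ_{F ≠ p}; surviving tuples: {}
Projecting to B, A, F: {}
Apply σ_{B ≠ v}; surviving tuples: {(d, 20, u), (d, 39, z), (t, 19, d), (y, 8, q), (z, 29, u), (z, 33, y)}
Union: {} with {(d, 20, u), (d, 39, z), (t, 19, d), (y, 8, q), (z, 29, u), (z, 33, y)} → {(d, 20, u), (d, 39, z), (t, 19, d), (y, 8, q), (z, 29, u), (z, 33, y)}
Projecting to A, B, F: {(19, t, d), (20, d, u), (29, z, u), (33, z, y), (39, d, z), (8, y, q)}

{(19, t, d), (20, d, u), (29, z, u), (33, z, y), (39, d, z), (8, y, q)}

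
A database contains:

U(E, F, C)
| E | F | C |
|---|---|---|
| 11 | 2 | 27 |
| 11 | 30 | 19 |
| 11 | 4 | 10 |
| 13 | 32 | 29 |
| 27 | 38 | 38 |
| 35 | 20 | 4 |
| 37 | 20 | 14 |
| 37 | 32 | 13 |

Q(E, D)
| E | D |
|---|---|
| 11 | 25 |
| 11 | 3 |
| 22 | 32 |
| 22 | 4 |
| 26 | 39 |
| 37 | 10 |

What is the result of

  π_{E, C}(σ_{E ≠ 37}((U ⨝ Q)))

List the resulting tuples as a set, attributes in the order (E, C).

{(11, 10), (11, 19), (11, 27)}

Joining U and Q on E yields {(11, 2, 27, 25), (11, 2, 27, 3), (11, 30, 19, 25), (11, 30, 19, 3), (11, 4, 10, 25), (11, 4, 10, 3), (37, 20, 14, 10), (37, 32, 13, 10)}.
Apply σ_{E ≠ 37}; surviving tuples: {(11, 2, 27, 25), (11, 2, 27, 3), (11, 30, 19, 25), (11, 30, 19, 3), (11, 4, 10, 25), (11, 4, 10, 3)}
π[E, C]: project onto (E, C) (3 duplicate(s) eliminated) → {(11, 10), (11, 19), (11, 27)}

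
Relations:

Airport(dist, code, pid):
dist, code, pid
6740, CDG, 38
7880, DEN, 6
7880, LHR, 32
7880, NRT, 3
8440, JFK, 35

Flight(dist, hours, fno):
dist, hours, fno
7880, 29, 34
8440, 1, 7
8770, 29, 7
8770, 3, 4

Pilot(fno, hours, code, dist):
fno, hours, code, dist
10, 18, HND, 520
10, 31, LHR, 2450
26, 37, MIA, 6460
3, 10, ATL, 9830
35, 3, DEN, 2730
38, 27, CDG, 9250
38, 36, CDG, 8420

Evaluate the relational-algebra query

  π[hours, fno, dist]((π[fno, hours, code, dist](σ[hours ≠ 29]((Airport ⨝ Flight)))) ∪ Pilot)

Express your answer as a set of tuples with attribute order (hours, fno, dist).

{(1, 7, 8440), (10, 3, 9830), (18, 10, 520), (27, 38, 9250), (3, 35, 2730), (31, 10, 2450), (36, 38, 8420), (37, 26, 6460)}

Joining Airport and Flight on dist yields {(7880, DEN, 6, 29, 34), (7880, LHR, 32, 29, 34), (7880, NRT, 3, 29, 34), (8440, JFK, 35, 1, 7)}.
σ[hours ≠ 29]: keep tuples satisfying hours ≠ 29 → {(8440, JFK, 35, 1, 7)}
Projecting to fno, hours, code, dist: {(7, 1, JFK, 8440)}
Union: {(7, 1, JFK, 8440)} with {(10, 18, HND, 520), (10, 31, LHR, 2450), (26, 37, MIA, 6460), (3, 10, ATL, 9830), (35, 3, DEN, 2730), (38, 27, CDG, 9250), (38, 36, CDG, 8420)} → {(10, 18, HND, 520), (10, 31, LHR, 2450), (26, 37, MIA, 6460), (3, 10, ATL, 9830), (35, 3, DEN, 2730), (38, 27, CDG, 9250), (38, 36, CDG, 8420), (7, 1, JFK, 8440)}
Projecting to hours, fno, dist: {(1, 7, 8440), (10, 3, 9830), (18, 10, 520), (27, 38, 9250), (3, 35, 2730), (31, 10, 2450), (36, 38, 8420), (37, 26, 6460)}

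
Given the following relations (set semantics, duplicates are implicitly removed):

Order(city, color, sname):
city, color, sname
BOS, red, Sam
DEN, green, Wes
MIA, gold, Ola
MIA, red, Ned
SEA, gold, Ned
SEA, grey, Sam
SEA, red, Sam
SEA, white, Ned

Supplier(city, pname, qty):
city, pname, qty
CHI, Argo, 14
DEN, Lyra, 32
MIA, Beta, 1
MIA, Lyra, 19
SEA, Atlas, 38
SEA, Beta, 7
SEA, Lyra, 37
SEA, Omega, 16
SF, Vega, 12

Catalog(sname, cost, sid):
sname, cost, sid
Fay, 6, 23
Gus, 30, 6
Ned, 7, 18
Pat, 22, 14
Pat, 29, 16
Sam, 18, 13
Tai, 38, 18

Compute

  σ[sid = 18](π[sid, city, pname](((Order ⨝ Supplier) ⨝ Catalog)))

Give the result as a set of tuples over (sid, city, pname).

Natural join on city: {(DEN, green, Wes, Lyra, 32), (MIA, gold, Ola, Beta, 1), (MIA, gold, Ola, Lyra, 19), (MIA, red, Ned, Beta, 1), (MIA, red, Ned, Lyra, 19), (SEA, gold, Ned, Atlas, 38), (SEA, gold, Ned, Beta, 7), (SEA, gold, Ned, Lyra, 37), (SEA, gold, Ned, Omega, 16), (SEA, grey, Sam, Atlas, 38), (SEA, grey, Sam, Beta, 7), (SEA, grey, Sam, Lyra, 37), (SEA, grey, Sam, Omega, 16), (SEA, red, Sam, Atlas, 38), (SEA, red, Sam, Beta, 7), (SEA, red, Sam, Lyra, 37), (SEA, red, Sam, Omega, 16), (SEA, white, Ned, Atlas, 38), (SEA, white, Ned, Beta, 7), (SEA, white, Ned, Lyra, 37), (SEA, white, Ned, Omega, 16)}
Natural join on sname: {(MIA, red, Ned, Beta, 1, 7, 18), (MIA, red, Ned, Lyra, 19, 7, 18), (SEA, gold, Ned, Atlas, 38, 7, 18), (SEA, gold, Ned, Beta, 7, 7, 18), (SEA, gold, Ned, Lyra, 37, 7, 18), (SEA, gold, Ned, Omega, 16, 7, 18), (SEA, grey, Sam, Atlas, 38, 18, 13), (SEA, grey, Sam, Beta, 7, 18, 13), (SEA, grey, Sam, Lyra, 37, 18, 13), (SEA, grey, Sam, Omega, 16, 18, 13), (SEA, red, Sam, Atlas, 38, 18, 13), (SEA, red, Sam, Beta, 7, 18, 13), (SEA, red, Sam, Lyra, 37, 18, 13), (SEA, red, Sam, Omega, 16, 18, 13), (SEA, white, Ned, Atlas, 38, 7, 18), (SEA, white, Ned, Beta, 7, 7, 18), (SEA, white, Ned, Lyra, 37, 7, 18), (SEA, white, Ned, Omega, 16, 7, 18)}
π[sid, city, pname]: project onto (sid, city, pname) (8 duplicate(s) eliminated) → {(13, SEA, Atlas), (13, SEA, Beta), (13, SEA, Lyra), (13, SEA, Omega), (18, MIA, Beta), (18, MIA, Lyra), (18, SEA, Atlas), (18, SEA, Beta), (18, SEA, Lyra), (18, SEA, Omega)}
Filtering on sid = 18 leaves {(18, MIA, Beta), (18, MIA, Lyra), (18, SEA, Atlas), (18, SEA, Beta), (18, SEA, Lyra), (18, SEA, Omega)}.

{(18, MIA, Beta), (18, MIA, Lyra), (18, SEA, Atlas), (18, SEA, Beta), (18, SEA, Lyra), (18, SEA, Omega)}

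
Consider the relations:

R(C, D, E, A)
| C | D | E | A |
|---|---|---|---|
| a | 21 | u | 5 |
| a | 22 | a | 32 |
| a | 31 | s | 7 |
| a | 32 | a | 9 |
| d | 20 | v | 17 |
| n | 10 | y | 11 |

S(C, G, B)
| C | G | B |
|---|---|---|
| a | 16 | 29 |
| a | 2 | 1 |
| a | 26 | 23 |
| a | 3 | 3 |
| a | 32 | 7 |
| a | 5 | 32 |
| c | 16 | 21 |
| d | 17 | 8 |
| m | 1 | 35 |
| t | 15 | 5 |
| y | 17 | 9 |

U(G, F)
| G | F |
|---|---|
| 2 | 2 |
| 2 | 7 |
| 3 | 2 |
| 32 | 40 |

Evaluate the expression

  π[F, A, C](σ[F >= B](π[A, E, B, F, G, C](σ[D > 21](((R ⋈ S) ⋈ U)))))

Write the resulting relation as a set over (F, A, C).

{(2, 32, a), (2, 7, a), (2, 9, a), (40, 32, a), (40, 7, a), (40, 9, a), (7, 32, a), (7, 7, a), (7, 9, a)}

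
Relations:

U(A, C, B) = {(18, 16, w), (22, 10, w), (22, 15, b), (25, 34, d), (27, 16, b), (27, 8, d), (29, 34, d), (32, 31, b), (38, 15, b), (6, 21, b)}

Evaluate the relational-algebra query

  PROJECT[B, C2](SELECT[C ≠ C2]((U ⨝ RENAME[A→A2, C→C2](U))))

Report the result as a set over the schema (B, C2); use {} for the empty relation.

{(b, 15), (b, 16), (b, 21), (b, 31), (d, 34), (d, 8), (w, 10), (w, 16)}

ρ[A→A2, C→C2]: schema becomes (A2, C2, B); tuples unchanged.
Joining U and RENAME[A→A2, C→C2](U) on B yields {(18, 16, w, 18, 16), (18, 16, w, 22, 10), (22, 10, w, 18, 16), (22, 10, w, 22, 10), (22, 15, b, 22, 15), (22, 15, b, 27, 16), (22, 15, b, 32, 31), (22, 15, b, 38, 15), (22, 15, b, 6, 21), (25, 34, d, 25, 34), (25, 34, d, 27, 8), (25, 34, d, 29, 34), (27, 16, b, 22, 15), (27, 16, b, 27, 16), (27, 16, b, 32, 31), (27, 16, b, 38, 15), (27, 16, b, 6, 21), (27, 8, d, 25, 34), (27, 8, d, 27, 8), (27, 8, d, 29, 34), (29, 34, d, 25, 34), (29, 34, d, 27, 8), (29, 34, d, 29, 34), (32, 31, b, 22, 15), (32, 31, b, 27, 16), (32, 31, b, 32, 31), (32, 31, b, 38, 15), (32, 31, b, 6, 21), (38, 15, b, 22, 15), (38, 15, b, 27, 16), (38, 15, b, 32, 31), (38, 15, b, 38, 15), (38, 15, b, 6, 21), (6, 21, b, 22, 15), (6, 21, b, 27, 16), (6, 21, b, 32, 31), (6, 21, b, 38, 15), (6, 21, b, 6, 21)}.
Selection C ≠ C2: {(18, 16, w, 22, 10), (22, 10, w, 18, 16), (22, 15, b, 27, 16), (22, 15, b, 32, 31), (22, 15, b, 6, 21), (25, 34, d, 27, 8), (27, 16, b, 22, 15), (27, 16, b, 32, 31), (27, 16, b, 38, 15), (27, 16, b, 6, 21), (27, 8, d, 25, 34), (27, 8, d, 29, 34), (29, 34, d, 27, 8), (32, 31, b, 22, 15), (32, 31, b, 27, 16), (32, 31, b, 38, 15), (32, 31, b, 6, 21), (38, 15, b, 27, 16), (38, 15, b, 32, 31), (38, 15, b, 6, 21), (6, 21, b, 22, 15), (6, 21, b, 27, 16), (6, 21, b, 32, 31), (6, 21, b, 38, 15)}
π[B, C2]: project onto (B, C2) (16 duplicate(s) eliminated) → {(b, 15), (b, 16), (b, 21), (b, 31), (d, 34), (d, 8), (w, 10), (w, 16)}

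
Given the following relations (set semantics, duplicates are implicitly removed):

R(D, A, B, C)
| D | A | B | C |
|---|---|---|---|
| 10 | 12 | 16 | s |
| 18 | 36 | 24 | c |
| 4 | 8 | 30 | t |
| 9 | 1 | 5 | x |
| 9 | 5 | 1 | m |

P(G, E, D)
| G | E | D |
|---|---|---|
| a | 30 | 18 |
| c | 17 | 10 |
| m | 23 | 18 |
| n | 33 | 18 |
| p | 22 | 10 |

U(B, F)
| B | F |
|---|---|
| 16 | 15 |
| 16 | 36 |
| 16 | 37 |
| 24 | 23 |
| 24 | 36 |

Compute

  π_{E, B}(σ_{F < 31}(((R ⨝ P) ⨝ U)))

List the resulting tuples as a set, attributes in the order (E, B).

{(17, 16), (22, 16), (23, 24), (30, 24), (33, 24)}

R ⋈ P (natural join on D): {(10, 12, 16, s, c, 17), (10, 12, 16, s, p, 22), (18, 36, 24, c, a, 30), (18, 36, 24, c, m, 23), (18, 36, 24, c, n, 33)}
(R ⨝ P) ⋈ U (natural join on B): {(10, 12, 16, s, c, 17, 15), (10, 12, 16, s, c, 17, 36), (10, 12, 16, s, c, 17, 37), (10, 12, 16, s, p, 22, 15), (10, 12, 16, s, p, 22, 36), (10, 12, 16, s, p, 22, 37), (18, 36, 24, c, a, 30, 23), (18, 36, 24, c, a, 30, 36), (18, 36, 24, c, m, 23, 23), (18, 36, 24, c, m, 23, 36), (18, 36, 24, c, n, 33, 23), (18, 36, 24, c, n, 33, 36)}
Apply σ_{F < 31}; surviving tuples: {(10, 12, 16, s, c, 17, 15), (10, 12, 16, s, p, 22, 15), (18, 36, 24, c, a, 30, 23), (18, 36, 24, c, m, 23, 23), (18, 36, 24, c, n, 33, 23)}
π[E, B]: project onto (E, B) → {(17, 16), (22, 16), (23, 24), (30, 24), (33, 24)}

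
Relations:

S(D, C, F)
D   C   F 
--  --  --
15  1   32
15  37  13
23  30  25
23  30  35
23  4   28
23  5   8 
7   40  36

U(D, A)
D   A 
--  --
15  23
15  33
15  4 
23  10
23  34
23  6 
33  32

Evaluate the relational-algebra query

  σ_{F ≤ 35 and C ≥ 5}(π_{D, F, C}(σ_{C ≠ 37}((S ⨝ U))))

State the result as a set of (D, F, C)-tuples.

{(23, 25, 30), (23, 35, 30), (23, 8, 5)}

S ⋈ U (natural join on D): {(15, 1, 32, 23), (15, 1, 32, 33), (15, 1, 32, 4), (15, 37, 13, 23), (15, 37, 13, 33), (15, 37, 13, 4), (23, 30, 25, 10), (23, 30, 25, 34), (23, 30, 25, 6), (23, 30, 35, 10), (23, 30, 35, 34), (23, 30, 35, 6), (23, 4, 28, 10), (23, 4, 28, 34), (23, 4, 28, 6), (23, 5, 8, 10), (23, 5, 8, 34), (23, 5, 8, 6)}
Apply σ_{C ≠ 37}; surviving tuples: {(15, 1, 32, 23), (15, 1, 32, 33), (15, 1, 32, 4), (23, 30, 25, 10), (23, 30, 25, 34), (23, 30, 25, 6), (23, 30, 35, 10), (23, 30, 35, 34), (23, 30, 35, 6), (23, 4, 28, 10), (23, 4, 28, 34), (23, 4, 28, 6), (23, 5, 8, 10), (23, 5, 8, 34), (23, 5, 8, 6)}
π[D, F, C]: project onto (D, F, C) (10 duplicate(s) eliminated) → {(15, 32, 1), (23, 25, 30), (23, 28, 4), (23, 35, 30), (23, 8, 5)}
Apply σ_{F ≤ 35 and C ≥ 5}; surviving tuples: {(23, 25, 30), (23, 35, 30), (23, 8, 5)}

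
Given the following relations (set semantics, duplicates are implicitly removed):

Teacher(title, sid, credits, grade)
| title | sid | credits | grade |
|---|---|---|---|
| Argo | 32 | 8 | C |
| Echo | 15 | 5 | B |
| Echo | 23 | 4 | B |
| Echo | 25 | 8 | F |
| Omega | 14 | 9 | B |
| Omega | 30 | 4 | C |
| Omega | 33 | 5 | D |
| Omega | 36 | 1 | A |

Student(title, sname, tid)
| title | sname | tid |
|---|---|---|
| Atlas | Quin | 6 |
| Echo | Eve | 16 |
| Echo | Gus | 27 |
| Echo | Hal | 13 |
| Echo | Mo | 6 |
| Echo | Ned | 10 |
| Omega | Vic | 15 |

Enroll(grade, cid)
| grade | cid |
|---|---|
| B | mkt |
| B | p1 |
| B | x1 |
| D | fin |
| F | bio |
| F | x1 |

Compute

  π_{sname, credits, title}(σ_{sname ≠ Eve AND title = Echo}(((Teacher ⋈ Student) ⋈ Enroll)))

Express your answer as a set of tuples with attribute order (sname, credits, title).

{(Gus, 4, Echo), (Gus, 5, Echo), (Gus, 8, Echo), (Hal, 4, Echo), (Hal, 5, Echo), (Hal, 8, Echo), (Mo, 4, Echo), (Mo, 5, Echo), (Mo, 8, Echo), (Ned, 4, Echo), (Ned, 5, Echo), (Ned, 8, Echo)}

Natural join on title: {(Echo, 15, 5, B, Eve, 16), (Echo, 15, 5, B, Gus, 27), (Echo, 15, 5, B, Hal, 13), (Echo, 15, 5, B, Mo, 6), (Echo, 15, 5, B, Ned, 10), (Echo, 23, 4, B, Eve, 16), (Echo, 23, 4, B, Gus, 27), (Echo, 23, 4, B, Hal, 13), (Echo, 23, 4, B, Mo, 6), (Echo, 23, 4, B, Ned, 10), (Echo, 25, 8, F, Eve, 16), (Echo, 25, 8, F, Gus, 27), (Echo, 25, 8, F, Hal, 13), (Echo, 25, 8, F, Mo, 6), (Echo, 25, 8, F, Ned, 10), (Omega, 14, 9, B, Vic, 15), (Omega, 30, 4, C, Vic, 15), (Omega, 33, 5, D, Vic, 15), (Omega, 36, 1, A, Vic, 15)}
Natural join on grade: {(Echo, 15, 5, B, Eve, 16, mkt), (Echo, 15, 5, B, Eve, 16, p1), (Echo, 15, 5, B, Eve, 16, x1), (Echo, 15, 5, B, Gus, 27, mkt), (Echo, 15, 5, B, Gus, 27, p1), (Echo, 15, 5, B, Gus, 27, x1), (Echo, 15, 5, B, Hal, 13, mkt), (Echo, 15, 5, B, Hal, 13, p1), (Echo, 15, 5, B, Hal, 13, x1), (Echo, 15, 5, B, Mo, 6, mkt), (Echo, 15, 5, B, Mo, 6, p1), (Echo, 15, 5, B, Mo, 6, x1), (Echo, 15, 5, B, Ned, 10, mkt), (Echo, 15, 5, B, Ned, 10, p1), (Echo, 15, 5, B, Ned, 10, x1), (Echo, 23, 4, B, Eve, 16, mkt), (Echo, 23, 4, B, Eve, 16, p1), (Echo, 23, 4, B, Eve, 16, x1), (Echo, 23, 4, B, Gus, 27, mkt), (Echo, 23, 4, B, Gus, 27, p1), (Echo, 23, 4, B, Gus, 27, x1), (Echo, 23, 4, B, Hal, 13, mkt), (Echo, 23, 4, B, Hal, 13, p1), (Echo, 23, 4, B, Hal, 13, x1), (Echo, 23, 4, B, Mo, 6, mkt), (Echo, 23, 4, B, Mo, 6, p1), (Echo, 23, 4, B, Mo, 6, x1), (Echo, 23, 4, B, Ned, 10, mkt), (Echo, 23, 4, B, Ned, 10, p1), (Echo, 23, 4, B, Ned, 10, x1), (Echo, 25, 8, F, Eve, 16, bio), (Echo, 25, 8, F, Eve, 16, x1), (Echo, 25, 8, F, Gus, 27, bio), (Echo, 25, 8, F, Gus, 27, x1), (Echo, 25, 8, F, Hal, 13, bio), (Echo, 25, 8, F, Hal, 13, x1), (Echo, 25, 8, F, Mo, 6, bio), (Echo, 25, 8, F, Mo, 6, x1), (Echo, 25, 8, F, Ned, 10, bio), (Echo, 25, 8, F, Ned, 10, x1), (Omega, 14, 9, B, Vic, 15, mkt), (Omega, 14, 9, B, Vic, 15, p1), (Omega, 14, 9, B, Vic, 15, x1), (Omega, 33, 5, D, Vic, 15, fin)}
Apply σ_{sname ≠ Eve AND title = Echo}; surviving tuples: {(Echo, 15, 5, B, Gus, 27, mkt), (Echo, 15, 5, B, Gus, 27, p1), (Echo, 15, 5, B, Gus, 27, x1), (Echo, 15, 5, B, Hal, 13, mkt), (Echo, 15, 5, B, Hal, 13, p1), (Echo, 15, 5, B, Hal, 13, x1), (Echo, 15, 5, B, Mo, 6, mkt), (Echo, 15, 5, B, Mo, 6, p1), (Echo, 15, 5, B, Mo, 6, x1), (Echo, 15, 5, B, Ned, 10, mkt), (Echo, 15, 5, B, Ned, 10, p1), (Echo, 15, 5, B, Ned, 10, x1), (Echo, 23, 4, B, Gus, 27, mkt), (Echo, 23, 4, B, Gus, 27, p1), (Echo, 23, 4, B, Gus, 27, x1), (Echo, 23, 4, B, Hal, 13, mkt), (Echo, 23, 4, B, Hal, 13, p1), (Echo, 23, 4, B, Hal, 13, x1), (Echo, 23, 4, B, Mo, 6, mkt), (Echo, 23, 4, B, Mo, 6, p1), (Echo, 23, 4, B, Mo, 6, x1), (Echo, 23, 4, B, Ned, 10, mkt), (Echo, 23, 4, B, Ned, 10, p1), (Echo, 23, 4, B, Ned, 10, x1), (Echo, 25, 8, F, Gus, 27, bio), (Echo, 25, 8, F, Gus, 27, x1), (Echo, 25, 8, F, Hal, 13, bio), (Echo, 25, 8, F, Hal, 13, x1), (Echo, 25, 8, F, Mo, 6, bio), (Echo, 25, 8, F, Mo, 6, x1), (Echo, 25, 8, F, Ned, 10, bio), (Echo, 25, 8, F, Ned, 10, x1)}
π_{sname, credits, title} gives {(Gus, 4, Echo), (Gus, 5, Echo), (Gus, 8, Echo), (Hal, 4, Echo), (Hal, 5, Echo), (Hal, 8, Echo), (Mo, 4, Echo), (Mo, 5, Echo), (Mo, 8, Echo), (Ned, 4, Echo), (Ned, 5, Echo), (Ned, 8, Echo)} (20 duplicate(s) eliminated).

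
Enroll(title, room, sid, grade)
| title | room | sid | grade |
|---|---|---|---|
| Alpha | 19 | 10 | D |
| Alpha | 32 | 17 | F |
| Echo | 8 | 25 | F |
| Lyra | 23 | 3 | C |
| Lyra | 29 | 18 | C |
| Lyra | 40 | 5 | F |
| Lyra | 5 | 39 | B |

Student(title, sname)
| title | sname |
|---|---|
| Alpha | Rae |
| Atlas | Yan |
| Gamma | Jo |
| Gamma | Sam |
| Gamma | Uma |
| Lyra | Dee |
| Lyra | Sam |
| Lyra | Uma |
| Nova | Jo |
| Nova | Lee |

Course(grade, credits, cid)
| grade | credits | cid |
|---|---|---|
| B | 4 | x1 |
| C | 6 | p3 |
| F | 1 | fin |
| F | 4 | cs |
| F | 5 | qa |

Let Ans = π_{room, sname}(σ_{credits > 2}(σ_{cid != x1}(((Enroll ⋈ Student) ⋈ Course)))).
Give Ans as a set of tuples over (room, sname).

Joining Enroll and Student on title yields {(Alpha, 19, 10, D, Rae), (Alpha, 32, 17, F, Rae), (Lyra, 23, 3, C, Dee), (Lyra, 23, 3, C, Sam), (Lyra, 23, 3, C, Uma), (Lyra, 29, 18, C, Dee), (Lyra, 29, 18, C, Sam), (Lyra, 29, 18, C, Uma), (Lyra, 40, 5, F, Dee), (Lyra, 40, 5, F, Sam), (Lyra, 40, 5, F, Uma), (Lyra, 5, 39, B, Dee), (Lyra, 5, 39, B, Sam), (Lyra, 5, 39, B, Uma)}.
Joining (Enroll ⋈ Student) and Course on grade yields {(Alpha, 32, 17, F, Rae, 1, fin), (Alpha, 32, 17, F, Rae, 4, cs), (Alpha, 32, 17, F, Rae, 5, qa), (Lyra, 23, 3, C, Dee, 6, p3), (Lyra, 23, 3, C, Sam, 6, p3), (Lyra, 23, 3, C, Uma, 6, p3), (Lyra, 29, 18, C, Dee, 6, p3), (Lyra, 29, 18, C, Sam, 6, p3), (Lyra, 29, 18, C, Uma, 6, p3), (Lyra, 40, 5, F, Dee, 1, fin), (Lyra, 40, 5, F, Dee, 4, cs), (Lyra, 40, 5, F, Dee, 5, qa), (Lyra, 40, 5, F, Sam, 1, fin), (Lyra, 40, 5, F, Sam, 4, cs), (Lyra, 40, 5, F, Sam, 5, qa), (Lyra, 40, 5, F, Uma, 1, fin), (Lyra, 40, 5, F, Uma, 4, cs), (Lyra, 40, 5, F, Uma, 5, qa), (Lyra, 5, 39, B, Dee, 4, x1), (Lyra, 5, 39, B, Sam, 4, x1), (Lyra, 5, 39, B, Uma, 4, x1)}.
σ[cid != x1]: keep tuples satisfying cid != x1 → {(Alpha, 32, 17, F, Rae, 1, fin), (Alpha, 32, 17, F, Rae, 4, cs), (Alpha, 32, 17, F, Rae, 5, qa), (Lyra, 23, 3, C, Dee, 6, p3), (Lyra, 23, 3, C, Sam, 6, p3), (Lyra, 23, 3, C, Uma, 6, p3), (Lyra, 29, 18, C, Dee, 6, p3), (Lyra, 29, 18, C, Sam, 6, p3), (Lyra, 29, 18, C, Uma, 6, p3), (Lyra, 40, 5, F, Dee, 1, fin), (Lyra, 40, 5, F, Dee, 4, cs), (Lyra, 40, 5, F, Dee, 5, qa), (Lyra, 40, 5, F, Sam, 1, fin), (Lyra, 40, 5, F, Sam, 4, cs), (Lyra, 40, 5, F, Sam, 5, qa), (Lyra, 40, 5, F, Uma, 1, fin), (Lyra, 40, 5, F, Uma, 4, cs), (Lyra, 40, 5, F, Uma, 5, qa)}
σ[credits > 2]: keep tuples satisfying credits > 2 → {(Alpha, 32, 17, F, Rae, 4, cs), (Alpha, 32, 17, F, Rae, 5, qa), (Lyra, 23, 3, C, Dee, 6, p3), (Lyra, 23, 3, C, Sam, 6, p3), (Lyra, 23, 3, C, Uma, 6, p3), (Lyra, 29, 18, C, Dee, 6, p3), (Lyra, 29, 18, C, Sam, 6, p3), (Lyra, 29, 18, C, Uma, 6, p3), (Lyra, 40, 5, F, Dee, 4, cs), (Lyra, 40, 5, F, Dee, 5, qa), (Lyra, 40, 5, F, Sam, 4, cs), (Lyra, 40, 5, F, Sam, 5, qa), (Lyra, 40, 5, F, Uma, 4, cs), (Lyra, 40, 5, F, Uma, 5, qa)}
Keep only column(s) room, sname (4 duplicate(s) eliminated): {(23, Dee), (23, Sam), (23, Uma), (29, Dee), (29, Sam), (29, Uma), (32, Rae), (40, Dee), (40, Sam), (40, Uma)}

{(23, Dee), (23, Sam), (23, Uma), (29, Dee), (29, Sam), (29, Uma), (32, Rae), (40, Dee), (40, Sam), (40, Uma)}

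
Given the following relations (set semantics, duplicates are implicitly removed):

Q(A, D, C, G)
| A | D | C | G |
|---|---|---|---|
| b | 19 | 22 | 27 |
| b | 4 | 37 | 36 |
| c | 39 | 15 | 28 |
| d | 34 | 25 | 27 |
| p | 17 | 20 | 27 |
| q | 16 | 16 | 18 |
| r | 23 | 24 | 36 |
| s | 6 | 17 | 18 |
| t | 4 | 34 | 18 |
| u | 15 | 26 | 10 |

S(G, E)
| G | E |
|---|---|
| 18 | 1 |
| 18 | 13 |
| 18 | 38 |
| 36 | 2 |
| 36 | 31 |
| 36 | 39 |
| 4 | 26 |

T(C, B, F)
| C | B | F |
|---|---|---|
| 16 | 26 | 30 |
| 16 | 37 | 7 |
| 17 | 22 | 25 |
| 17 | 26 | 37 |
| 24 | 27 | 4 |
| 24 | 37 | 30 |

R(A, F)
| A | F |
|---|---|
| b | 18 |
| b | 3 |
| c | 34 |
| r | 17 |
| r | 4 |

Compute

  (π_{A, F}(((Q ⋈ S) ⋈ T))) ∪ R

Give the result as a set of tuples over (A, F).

{(b, 18), (b, 3), (c, 34), (q, 30), (q, 7), (r, 17), (r, 30), (r, 4), (s, 25), (s, 37)}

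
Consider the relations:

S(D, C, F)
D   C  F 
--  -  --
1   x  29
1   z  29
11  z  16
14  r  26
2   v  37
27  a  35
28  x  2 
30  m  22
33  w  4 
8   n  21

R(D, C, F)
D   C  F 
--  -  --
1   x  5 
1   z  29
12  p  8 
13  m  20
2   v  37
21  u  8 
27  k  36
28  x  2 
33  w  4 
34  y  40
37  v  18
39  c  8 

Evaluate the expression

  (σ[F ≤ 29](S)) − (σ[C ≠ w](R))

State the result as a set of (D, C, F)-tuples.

Apply σ_{F ≤ 29}; surviving tuples: {(1, x, 29), (1, z, 29), (11, z, 16), (14, r, 26), (28, x, 2), (30, m, 22), (33, w, 4), (8, n, 21)}
Apply σ_{C ≠ w}; surviving tuples: {(1, x, 5), (1, z, 29), (12, p, 8), (13, m, 20), (2, v, 37), (21, u, 8), (27, k, 36), (28, x, 2), (34, y, 40), (37, v, 18), (39, c, 8)}
Difference: {(1, x, 29), (1, z, 29), (11, z, 16), (14, r, 26), (28, x, 2), (30, m, 22), (33, w, 4), (8, n, 21)} with {(1, x, 5), (1, z, 29), (12, p, 8), (13, m, 20), (2, v, 37), (21, u, 8), (27, k, 36), (28, x, 2), (34, y, 40), (37, v, 18), (39, c, 8)} → {(1, x, 29), (11, z, 16), (14, r, 26), (30, m, 22), (33, w, 4), (8, n, 21)}

{(1, x, 29), (11, z, 16), (14, r, 26), (30, m, 22), (33, w, 4), (8, n, 21)}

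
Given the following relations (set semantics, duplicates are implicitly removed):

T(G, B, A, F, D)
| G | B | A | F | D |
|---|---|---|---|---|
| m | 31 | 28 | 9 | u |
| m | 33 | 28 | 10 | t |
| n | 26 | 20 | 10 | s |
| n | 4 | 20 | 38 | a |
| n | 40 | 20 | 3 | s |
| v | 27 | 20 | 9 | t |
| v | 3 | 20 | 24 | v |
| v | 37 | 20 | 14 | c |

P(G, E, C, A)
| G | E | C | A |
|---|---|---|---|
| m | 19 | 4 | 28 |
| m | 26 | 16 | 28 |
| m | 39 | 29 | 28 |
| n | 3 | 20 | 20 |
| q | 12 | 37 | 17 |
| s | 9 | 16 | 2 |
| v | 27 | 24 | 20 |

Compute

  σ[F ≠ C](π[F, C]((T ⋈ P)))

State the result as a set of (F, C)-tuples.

{(10, 16), (10, 20), (10, 29), (10, 4), (14, 24), (3, 20), (38, 20), (9, 16), (9, 24), (9, 29), (9, 4)}

Natural join on G, A: {(m, 31, 28, 9, u, 19, 4), (m, 31, 28, 9, u, 26, 16), (m, 31, 28, 9, u, 39, 29), (m, 33, 28, 10, t, 19, 4), (m, 33, 28, 10, t, 26, 16), (m, 33, 28, 10, t, 39, 29), (n, 26, 20, 10, s, 3, 20), (n, 4, 20, 38, a, 3, 20), (n, 40, 20, 3, s, 3, 20), (v, 27, 20, 9, t, 27, 24), (v, 3, 20, 24, v, 27, 24), (v, 37, 20, 14, c, 27, 24)}
π_{F, C} gives {(10, 16), (10, 20), (10, 29), (10, 4), (14, 24), (24, 24), (3, 20), (38, 20), (9, 16), (9, 24), (9, 29), (9, 4)}.
σ[F ≠ C]: keep tuples satisfying F ≠ C → {(10, 16), (10, 20), (10, 29), (10, 4), (14, 24), (3, 20), (38, 20), (9, 16), (9, 24), (9, 29), (9, 4)}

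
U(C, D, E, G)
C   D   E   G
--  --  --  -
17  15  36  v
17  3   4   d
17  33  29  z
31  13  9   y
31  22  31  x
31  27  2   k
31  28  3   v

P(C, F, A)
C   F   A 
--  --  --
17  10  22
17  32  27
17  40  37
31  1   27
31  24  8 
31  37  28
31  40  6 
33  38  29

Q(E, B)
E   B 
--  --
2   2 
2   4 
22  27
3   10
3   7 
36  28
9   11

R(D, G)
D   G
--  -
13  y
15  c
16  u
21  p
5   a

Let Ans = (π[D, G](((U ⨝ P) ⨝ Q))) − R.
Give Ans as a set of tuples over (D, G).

Natural join on C: {(17, 15, 36, v, 10, 22), (17, 15, 36, v, 32, 27), (17, 15, 36, v, 40, 37), (17, 3, 4, d, 10, 22), (17, 3, 4, d, 32, 27), (17, 3, 4, d, 40, 37), (17, 33, 29, z, 10, 22), (17, 33, 29, z, 32, 27), (17, 33, 29, z, 40, 37), (31, 13, 9, y, 1, 27), (31, 13, 9, y, 24, 8), (31, 13, 9, y, 37, 28), (31, 13, 9, y, 40, 6), (31, 22, 31, x, 1, 27), (31, 22, 31, x, 24, 8), (31, 22, 31, x, 37, 28), (31, 22, 31, x, 40, 6), (31, 27, 2, k, 1, 27), (31, 27, 2, k, 24, 8), (31, 27, 2, k, 37, 28), (31, 27, 2, k, 40, 6), (31, 28, 3, v, 1, 27), (31, 28, 3, v, 24, 8), (31, 28, 3, v, 37, 28), (31, 28, 3, v, 40, 6)}
Natural join on E: {(17, 15, 36, v, 10, 22, 28), (17, 15, 36, v, 32, 27, 28), (17, 15, 36, v, 40, 37, 28), (31, 13, 9, y, 1, 27, 11), (31, 13, 9, y, 24, 8, 11), (31, 13, 9, y, 37, 28, 11), (31, 13, 9, y, 40, 6, 11), (31, 27, 2, k, 1, 27, 2), (31, 27, 2, k, 1, 27, 4), (31, 27, 2, k, 24, 8, 2), (31, 27, 2, k, 24, 8, 4), (31, 27, 2, k, 37, 28, 2), (31, 27, 2, k, 37, 28, 4), (31, 27, 2, k, 40, 6, 2), (31, 27, 2, k, 40, 6, 4), (31, 28, 3, v, 1, 27, 10), (31, 28, 3, v, 1, 27, 7), (31, 28, 3, v, 24, 8, 10), (31, 28, 3, v, 24, 8, 7), (31, 28, 3, v, 37, 28, 10), (31, 28, 3, v, 37, 28, 7), (31, 28, 3, v, 40, 6, 10), (31, 28, 3, v, 40, 6, 7)}
Projecting to D, G (19 duplicate(s) eliminated): {(13, y), (15, v), (27, k), (28, v)}
Set difference of the two operands is {(15, v), (27, k), (28, v)}.

{(15, v), (27, k), (28, v)}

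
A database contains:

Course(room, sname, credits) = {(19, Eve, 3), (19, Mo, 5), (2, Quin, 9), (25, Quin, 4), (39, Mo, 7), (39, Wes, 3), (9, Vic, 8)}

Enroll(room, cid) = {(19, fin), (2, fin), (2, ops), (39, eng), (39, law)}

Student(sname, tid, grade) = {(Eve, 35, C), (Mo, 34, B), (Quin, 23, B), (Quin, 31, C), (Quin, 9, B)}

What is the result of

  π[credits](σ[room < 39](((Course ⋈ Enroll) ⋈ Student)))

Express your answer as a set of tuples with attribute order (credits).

Course ⋈ Enroll (natural join on room): {(19, Eve, 3, fin), (19, Mo, 5, fin), (2, Quin, 9, fin), (2, Quin, 9, ops), (39, Mo, 7, eng), (39, Mo, 7, law), (39, Wes, 3, eng), (39, Wes, 3, law)}
(Course ⋈ Enroll) ⋈ Student (natural join on sname): {(19, Eve, 3, fin, 35, C), (19, Mo, 5, fin, 34, B), (2, Quin, 9, fin, 23, B), (2, Quin, 9, fin, 31, C), (2, Quin, 9, fin, 9, B), (2, Quin, 9, ops, 23, B), (2, Quin, 9, ops, 31, C), (2, Quin, 9, ops, 9, B), (39, Mo, 7, eng, 34, B), (39, Mo, 7, law, 34, B)}
Apply σ_{room < 39}; surviving tuples: {(19, Eve, 3, fin, 35, C), (19, Mo, 5, fin, 34, B), (2, Quin, 9, fin, 23, B), (2, Quin, 9, fin, 31, C), (2, Quin, 9, fin, 9, B), (2, Quin, 9, ops, 23, B), (2, Quin, 9, ops, 31, C), (2, Quin, 9, ops, 9, B)}
Keep only column(s) credits (5 duplicate(s) eliminated): {3, 5, 9}

{3, 5, 9}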